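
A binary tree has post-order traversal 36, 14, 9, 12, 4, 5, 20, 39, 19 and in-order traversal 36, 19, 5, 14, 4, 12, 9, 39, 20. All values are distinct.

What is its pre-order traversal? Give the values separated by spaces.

The last element of post-order is the root; it splits in-order into left and right subtrees.
Root 19: left subtree has 1 node {36}, right has 7 {5, 14, 4, 12, 9, 39, 20}.
  Root 39: left subtree has 5 nodes {5, 14, 4, 12, 9}, right has 1 {20}.
    Root 5: left subtree has 0 nodes { }, right has 4 {14, 4, 12, 9}.
      Root 4: left subtree has 1 node {14}, right has 2 {12, 9}.
        Root 12: left subtree has 0 nodes { }, right has 1 {9}.

19 36 39 5 4 14 12 9 20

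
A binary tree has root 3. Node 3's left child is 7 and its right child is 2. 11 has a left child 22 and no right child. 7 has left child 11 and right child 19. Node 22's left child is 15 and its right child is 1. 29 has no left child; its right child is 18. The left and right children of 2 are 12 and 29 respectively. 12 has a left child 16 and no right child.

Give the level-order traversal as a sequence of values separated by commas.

Level-order visits nodes level by level from the root, left to right within each level.
Level 0: 3
Level 1: 7, 2
Level 2: 11, 19, 12, 29
Level 3: 22, 16, 18
Level 4: 15, 1

3, 7, 2, 11, 19, 12, 29, 22, 16, 18, 15, 1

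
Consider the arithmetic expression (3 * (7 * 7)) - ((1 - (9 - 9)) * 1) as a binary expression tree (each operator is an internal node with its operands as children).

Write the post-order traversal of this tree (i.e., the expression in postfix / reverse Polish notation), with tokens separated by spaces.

Post-order on an expression tree gives postfix notation: for each operator, emit left operand, right operand, then the operator.

3 7 7 * * 1 9 9 - - 1 * -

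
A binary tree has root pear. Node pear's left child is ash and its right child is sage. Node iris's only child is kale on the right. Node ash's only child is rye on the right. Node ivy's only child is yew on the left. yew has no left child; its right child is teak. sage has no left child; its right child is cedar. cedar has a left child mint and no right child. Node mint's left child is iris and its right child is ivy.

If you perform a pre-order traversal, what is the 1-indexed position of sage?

4

Pre-order visits the node, then its left subtree, then its right subtree.
Visit pear.
At pear: go left to ash.
  Visit ash.
  At ash: no left child.
  At ash: go right to rye.
    rye is a leaf — visit rye.
At pear: go right to sage.
  Visit sage.
  At sage: no left child.
  At sage: go right to cedar.
    Visit cedar.
    At cedar: go left to mint.
      Visit mint.
      At mint: go left to iris.
        Visit iris.
        At iris: no left child.
        At iris: go right to kale.
          kale is a leaf — visit kale.
      At mint: go right to ivy.
        Visit ivy.
        At ivy: go left to yew.
          Visit yew.
          At yew: no left child.
          At yew: go right to teak.
            teak is a leaf — visit teak.
        At ivy: no right child.
    At cedar: no right child.
Full pre-order sequence: pear, ash, rye, sage, cedar, mint, iris, kale, ivy, yew, teak.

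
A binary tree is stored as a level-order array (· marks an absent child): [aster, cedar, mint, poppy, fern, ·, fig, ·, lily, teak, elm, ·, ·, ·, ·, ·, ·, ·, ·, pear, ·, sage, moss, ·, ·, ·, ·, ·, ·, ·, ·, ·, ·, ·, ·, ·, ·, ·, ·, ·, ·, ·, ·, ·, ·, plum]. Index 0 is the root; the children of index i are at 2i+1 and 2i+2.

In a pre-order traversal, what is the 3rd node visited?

poppy

Pre-order visits the node, then its left subtree, then its right subtree.
Visit aster.
At aster: go left to cedar.
  Visit cedar.
  At cedar: go left to poppy.
    Visit poppy.
    At poppy: no left child.
    At poppy: go right to lily.
      lily is a leaf — visit lily.
  At cedar: go right to fern.
    Visit fern.
    At fern: go left to teak.
      Visit teak.
      At teak: go left to pear.
        pear is a leaf — visit pear.
      At teak: no right child.
    At fern: go right to elm.
      Visit elm.
      At elm: go left to sage.
        sage is a leaf — visit sage.
      At elm: go right to moss.
        Visit moss.
        At moss: go left to plum.
          plum is a leaf — visit plum.
        At moss: no right child.
At aster: go right to mint.
  Visit mint.
  At mint: no left child.
  At mint: go right to fig.
    fig is a leaf — visit fig.
Full pre-order sequence: aster, cedar, poppy, lily, fern, teak, pear, elm, sage, moss, plum, mint, fig.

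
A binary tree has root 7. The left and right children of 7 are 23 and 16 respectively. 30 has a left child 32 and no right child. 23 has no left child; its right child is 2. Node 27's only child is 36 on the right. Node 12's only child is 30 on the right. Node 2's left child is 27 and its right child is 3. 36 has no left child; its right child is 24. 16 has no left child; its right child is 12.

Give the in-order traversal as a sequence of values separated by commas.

23, 27, 36, 24, 2, 3, 7, 16, 12, 32, 30

In-order visits the left subtree, then the node, then the right subtree.
At 7: go left to 23.
  At 23: no left child.
  Visit 23.
  At 23: go right to 2.
    At 2: go left to 27.
      At 27: no left child.
      Visit 27.
      At 27: go right to 36.
        At 36: no left child.
        Visit 36.
        At 36: go right to 24.
          24 is a leaf — visit 24.
    Visit 2.
    At 2: go right to 3.
      3 is a leaf — visit 3.
Visit 7.
At 7: go right to 16.
  At 16: no left child.
  Visit 16.
  At 16: go right to 12.
    At 12: no left child.
    Visit 12.
    At 12: go right to 30.
      At 30: go left to 32.
        32 is a leaf — visit 32.
      Visit 30.
      At 30: no right child.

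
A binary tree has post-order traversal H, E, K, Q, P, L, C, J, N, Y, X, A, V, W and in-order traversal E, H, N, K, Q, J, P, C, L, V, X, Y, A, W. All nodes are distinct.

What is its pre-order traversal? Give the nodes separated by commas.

W, V, N, E, H, J, Q, K, C, P, L, A, X, Y

The last element of post-order is the root; it splits in-order into left and right subtrees.
Root W: left subtree has 13 nodes {E, H, N, K, Q, J, P, C, L, V, X, Y, A}, right has 0 { }.
  Root V: left subtree has 9 nodes {E, H, N, K, Q, J, P, C, L}, right has 3 {X, Y, A}.
    Root N: left subtree has 2 nodes {E, H}, right has 6 {K, Q, J, P, C, L}.
      Root E: left subtree has 0 nodes { }, right has 1 {H}.
      Root J: left subtree has 2 nodes {K, Q}, right has 3 {P, C, L}.
        Root Q: left subtree has 1 node {K}, right has 0 { }.
        Root C: left subtree has 1 node {P}, right has 1 {L}.
    Root A: left subtree has 2 nodes {X, Y}, right has 0 { }.
      Root X: left subtree has 0 nodes { }, right has 1 {Y}.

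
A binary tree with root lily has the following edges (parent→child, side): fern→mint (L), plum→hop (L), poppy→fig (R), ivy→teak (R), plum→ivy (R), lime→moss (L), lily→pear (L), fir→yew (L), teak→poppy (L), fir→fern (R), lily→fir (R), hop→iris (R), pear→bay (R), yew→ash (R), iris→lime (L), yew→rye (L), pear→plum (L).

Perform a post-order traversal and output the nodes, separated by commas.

moss, lime, iris, hop, fig, poppy, teak, ivy, plum, bay, pear, rye, ash, yew, mint, fern, fir, lily

Post-order visits the left subtree, then the right subtree, then the node.
At lily: go left to pear.
  At pear: go left to plum.
    At plum: go left to hop.
      At hop: no left child.
      At hop: go right to iris.
        At iris: go left to lime.
          At lime: go left to moss.
            moss is a leaf — visit moss.
          At lime: no right child.
          Visit lime.
        At iris: no right child.
        Visit iris.
      Visit hop.
    At plum: go right to ivy.
      At ivy: no left child.
      At ivy: go right to teak.
        At teak: go left to poppy.
          At poppy: no left child.
          At poppy: go right to fig.
            fig is a leaf — visit fig.
          Visit poppy.
        At teak: no right child.
        Visit teak.
      Visit ivy.
    Visit plum.
  At pear: go right to bay.
    bay is a leaf — visit bay.
  Visit pear.
At lily: go right to fir.
  At fir: go left to yew.
    At yew: go left to rye.
      rye is a leaf — visit rye.
    At yew: go right to ash.
      ash is a leaf — visit ash.
    Visit yew.
  At fir: go right to fern.
    At fern: go left to mint.
      mint is a leaf — visit mint.
    At fern: no right child.
    Visit fern.
  Visit fir.
Visit lily.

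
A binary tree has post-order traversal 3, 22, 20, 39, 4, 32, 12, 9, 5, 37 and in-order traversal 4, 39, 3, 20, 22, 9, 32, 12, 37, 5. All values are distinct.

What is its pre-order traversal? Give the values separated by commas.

37, 9, 4, 39, 20, 3, 22, 12, 32, 5

The last element of post-order is the root; it splits in-order into left and right subtrees.
Root 37: left subtree has 8 nodes {4, 39, 3, 20, 22, 9, 32, 12}, right has 1 {5}.
  Root 9: left subtree has 5 nodes {4, 39, 3, 20, 22}, right has 2 {32, 12}.
    Root 4: left subtree has 0 nodes { }, right has 4 {39, 3, 20, 22}.
      Root 39: left subtree has 0 nodes { }, right has 3 {3, 20, 22}.
        Root 20: left subtree has 1 node {3}, right has 1 {22}.
    Root 12: left subtree has 1 node {32}, right has 0 { }.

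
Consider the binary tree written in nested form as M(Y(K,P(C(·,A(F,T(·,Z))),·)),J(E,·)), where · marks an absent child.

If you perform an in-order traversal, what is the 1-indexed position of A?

In-order visits the left subtree, then the node, then the right subtree.
At M: go left to Y.
  At Y: go left to K.
    K is a leaf — visit K.
  Visit Y.
  At Y: go right to P.
    At P: go left to C.
      At C: no left child.
      Visit C.
      At C: go right to A.
        At A: go left to F.
          F is a leaf — visit F.
        Visit A.
        At A: go right to T.
          At T: no left child.
          Visit T.
          At T: go right to Z.
            Z is a leaf — visit Z.
    Visit P.
    At P: no right child.
Visit M.
At M: go right to J.
  At J: go left to E.
    E is a leaf — visit E.
  Visit J.
  At J: no right child.
Full in-order sequence: K, Y, C, F, A, T, Z, P, M, E, J.

5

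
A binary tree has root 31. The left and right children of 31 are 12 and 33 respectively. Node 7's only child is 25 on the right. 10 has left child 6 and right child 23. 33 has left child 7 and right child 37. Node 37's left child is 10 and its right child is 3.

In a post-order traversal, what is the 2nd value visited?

Post-order visits the left subtree, then the right subtree, then the node.
At 31: go left to 12.
  12 is a leaf — visit 12.
At 31: go right to 33.
  At 33: go left to 7.
    At 7: no left child.
    At 7: go right to 25.
      25 is a leaf — visit 25.
    Visit 7.
  At 33: go right to 37.
    At 37: go left to 10.
      At 10: go left to 6.
        6 is a leaf — visit 6.
      At 10: go right to 23.
        23 is a leaf — visit 23.
      Visit 10.
    At 37: go right to 3.
      3 is a leaf — visit 3.
    Visit 37.
  Visit 33.
Visit 31.
Full post-order sequence: 12, 25, 7, 6, 23, 10, 3, 37, 33, 31.

25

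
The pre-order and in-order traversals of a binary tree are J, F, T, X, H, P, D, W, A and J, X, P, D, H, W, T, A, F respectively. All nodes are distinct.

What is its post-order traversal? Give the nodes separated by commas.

D, P, W, H, X, A, T, F, J

The first element of pre-order is the root; it splits in-order into left and right subtrees.
Root J: left subtree has 0 nodes { }, right has 8 {X, P, D, H, W, T, A, F}.
  Root F: left subtree has 7 nodes {X, P, D, H, W, T, A}, right has 0 { }.
    Root T: left subtree has 5 nodes {X, P, D, H, W}, right has 1 {A}.
      Root X: left subtree has 0 nodes { }, right has 4 {P, D, H, W}.
        Root H: left subtree has 2 nodes {P, D}, right has 1 {W}.
          Root P: left subtree has 0 nodes { }, right has 1 {D}.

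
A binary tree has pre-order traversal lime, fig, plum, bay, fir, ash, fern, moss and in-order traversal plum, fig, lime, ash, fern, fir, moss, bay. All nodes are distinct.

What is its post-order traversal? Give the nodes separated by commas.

The first element of pre-order is the root; it splits in-order into left and right subtrees.
Root lime: left subtree has 2 nodes {plum, fig}, right has 5 {ash, fern, fir, moss, bay}.
  Root fig: left subtree has 1 node {plum}, right has 0 { }.
  Root bay: left subtree has 4 nodes {ash, fern, fir, moss}, right has 0 { }.
    Root fir: left subtree has 2 nodes {ash, fern}, right has 1 {moss}.
      Root ash: left subtree has 0 nodes { }, right has 1 {fern}.

plum, fig, fern, ash, moss, fir, bay, lime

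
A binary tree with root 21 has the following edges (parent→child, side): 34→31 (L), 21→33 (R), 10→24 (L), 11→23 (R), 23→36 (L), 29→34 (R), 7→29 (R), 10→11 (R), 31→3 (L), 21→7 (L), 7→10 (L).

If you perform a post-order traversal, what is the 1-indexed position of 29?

Post-order visits the left subtree, then the right subtree, then the node.
At 21: go left to 7.
  At 7: go left to 10.
    At 10: go left to 24.
      24 is a leaf — visit 24.
    At 10: go right to 11.
      At 11: no left child.
      At 11: go right to 23.
        At 23: go left to 36.
          36 is a leaf — visit 36.
        At 23: no right child.
        Visit 23.
      Visit 11.
    Visit 10.
  At 7: go right to 29.
    At 29: no left child.
    At 29: go right to 34.
      At 34: go left to 31.
        At 31: go left to 3.
          3 is a leaf — visit 3.
        At 31: no right child.
        Visit 31.
      At 34: no right child.
      Visit 34.
    Visit 29.
  Visit 7.
At 21: go right to 33.
  33 is a leaf — visit 33.
Visit 21.
Full post-order sequence: 24, 36, 23, 11, 10, 3, 31, 34, 29, 7, 33, 21.

9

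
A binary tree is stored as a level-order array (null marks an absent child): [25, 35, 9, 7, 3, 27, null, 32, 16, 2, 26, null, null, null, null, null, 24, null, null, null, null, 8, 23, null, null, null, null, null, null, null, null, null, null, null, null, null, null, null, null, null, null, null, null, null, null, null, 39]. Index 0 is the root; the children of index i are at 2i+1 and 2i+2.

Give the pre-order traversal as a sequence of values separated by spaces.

25 35 7 32 24 16 3 2 26 8 23 39 9 27

Pre-order visits the node, then its left subtree, then its right subtree.
Visit 25.
At 25: go left to 35.
  Visit 35.
  At 35: go left to 7.
    Visit 7.
    At 7: go left to 32.
      Visit 32.
      At 32: no left child.
      At 32: go right to 24.
        24 is a leaf — visit 24.
    At 7: go right to 16.
      16 is a leaf — visit 16.
  At 35: go right to 3.
    Visit 3.
    At 3: go left to 2.
      2 is a leaf — visit 2.
    At 3: go right to 26.
      Visit 26.
      At 26: go left to 8.
        8 is a leaf — visit 8.
      At 26: go right to 23.
        Visit 23.
        At 23: no left child.
        At 23: go right to 39.
          39 is a leaf — visit 39.
At 25: go right to 9.
  Visit 9.
  At 9: go left to 27.
    27 is a leaf — visit 27.
  At 9: no right child.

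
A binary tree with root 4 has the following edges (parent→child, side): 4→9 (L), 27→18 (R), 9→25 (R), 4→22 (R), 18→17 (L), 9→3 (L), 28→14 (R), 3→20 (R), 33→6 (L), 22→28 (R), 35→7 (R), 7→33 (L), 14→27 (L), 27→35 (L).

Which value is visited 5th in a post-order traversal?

6

Post-order visits the left subtree, then the right subtree, then the node.
At 4: go left to 9.
  At 9: go left to 3.
    At 3: no left child.
    At 3: go right to 20.
      20 is a leaf — visit 20.
    Visit 3.
  At 9: go right to 25.
    25 is a leaf — visit 25.
  Visit 9.
At 4: go right to 22.
  At 22: no left child.
  At 22: go right to 28.
    At 28: no left child.
    At 28: go right to 14.
      At 14: go left to 27.
        At 27: go left to 35.
          At 35: no left child.
          At 35: go right to 7.
            At 7: go left to 33.
              At 33: go left to 6.
                6 is a leaf — visit 6.
              At 33: no right child.
              Visit 33.
            At 7: no right child.
            Visit 7.
          Visit 35.
        At 27: go right to 18.
          At 18: go left to 17.
            17 is a leaf — visit 17.
          At 18: no right child.
          Visit 18.
        Visit 27.
      At 14: no right child.
      Visit 14.
    Visit 28.
  Visit 22.
Visit 4.
Full post-order sequence: 20, 3, 25, 9, 6, 33, 7, 35, 17, 18, 27, 14, 28, 22, 4.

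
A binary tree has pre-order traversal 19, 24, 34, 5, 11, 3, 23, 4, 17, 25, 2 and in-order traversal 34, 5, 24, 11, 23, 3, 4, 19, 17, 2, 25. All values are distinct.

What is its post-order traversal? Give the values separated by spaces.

The first element of pre-order is the root; it splits in-order into left and right subtrees.
Root 19: left subtree has 7 nodes {34, 5, 24, 11, 23, 3, 4}, right has 3 {17, 2, 25}.
  Root 24: left subtree has 2 nodes {34, 5}, right has 4 {11, 23, 3, 4}.
    Root 34: left subtree has 0 nodes { }, right has 1 {5}.
    Root 11: left subtree has 0 nodes { }, right has 3 {23, 3, 4}.
      Root 3: left subtree has 1 node {23}, right has 1 {4}.
  Root 17: left subtree has 0 nodes { }, right has 2 {2, 25}.
    Root 25: left subtree has 1 node {2}, right has 0 { }.

5 34 23 4 3 11 24 2 25 17 19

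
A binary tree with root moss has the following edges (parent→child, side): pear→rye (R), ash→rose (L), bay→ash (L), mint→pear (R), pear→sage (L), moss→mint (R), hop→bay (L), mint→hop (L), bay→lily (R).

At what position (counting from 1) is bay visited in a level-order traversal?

5

Level-order visits nodes level by level from the root, left to right within each level.
Level 0: moss
Level 1: mint
Level 2: hop, pear
Level 3: bay, sage, rye
Level 4: ash, lily
Level 5: rose
Full level-order sequence: moss, mint, hop, pear, bay, sage, rye, ash, lily, rose.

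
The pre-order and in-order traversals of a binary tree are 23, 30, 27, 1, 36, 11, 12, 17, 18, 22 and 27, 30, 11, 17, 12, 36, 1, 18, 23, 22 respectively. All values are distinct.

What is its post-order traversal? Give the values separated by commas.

27, 17, 12, 11, 36, 18, 1, 30, 22, 23

The first element of pre-order is the root; it splits in-order into left and right subtrees.
Root 23: left subtree has 8 nodes {27, 30, 11, 17, 12, 36, 1, 18}, right has 1 {22}.
  Root 30: left subtree has 1 node {27}, right has 6 {11, 17, 12, 36, 1, 18}.
    Root 1: left subtree has 4 nodes {11, 17, 12, 36}, right has 1 {18}.
      Root 36: left subtree has 3 nodes {11, 17, 12}, right has 0 { }.
        Root 11: left subtree has 0 nodes { }, right has 2 {17, 12}.
          Root 12: left subtree has 1 node {17}, right has 0 { }.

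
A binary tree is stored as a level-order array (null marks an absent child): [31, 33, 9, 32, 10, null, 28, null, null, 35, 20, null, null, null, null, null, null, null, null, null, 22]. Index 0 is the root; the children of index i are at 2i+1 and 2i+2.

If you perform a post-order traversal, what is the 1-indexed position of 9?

8

Post-order visits the left subtree, then the right subtree, then the node.
At 31: go left to 33.
  At 33: go left to 32.
    32 is a leaf — visit 32.
  At 33: go right to 10.
    At 10: go left to 35.
      At 35: no left child.
      At 35: go right to 22.
        22 is a leaf — visit 22.
      Visit 35.
    At 10: go right to 20.
      20 is a leaf — visit 20.
    Visit 10.
  Visit 33.
At 31: go right to 9.
  At 9: no left child.
  At 9: go right to 28.
    28 is a leaf — visit 28.
  Visit 9.
Visit 31.
Full post-order sequence: 32, 22, 35, 20, 10, 33, 28, 9, 31.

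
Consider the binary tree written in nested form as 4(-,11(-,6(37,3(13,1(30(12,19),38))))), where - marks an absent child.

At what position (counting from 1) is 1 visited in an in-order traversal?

In-order visits the left subtree, then the node, then the right subtree.
At 4: no left child.
Visit 4.
At 4: go right to 11.
  At 11: no left child.
  Visit 11.
  At 11: go right to 6.
    At 6: go left to 37.
      37 is a leaf — visit 37.
    Visit 6.
    At 6: go right to 3.
      At 3: go left to 13.
        13 is a leaf — visit 13.
      Visit 3.
      At 3: go right to 1.
        At 1: go left to 30.
          At 30: go left to 12.
            12 is a leaf — visit 12.
          Visit 30.
          At 30: go right to 19.
            19 is a leaf — visit 19.
        Visit 1.
        At 1: go right to 38.
          38 is a leaf — visit 38.
Full in-order sequence: 4, 11, 37, 6, 13, 3, 12, 30, 19, 1, 38.

10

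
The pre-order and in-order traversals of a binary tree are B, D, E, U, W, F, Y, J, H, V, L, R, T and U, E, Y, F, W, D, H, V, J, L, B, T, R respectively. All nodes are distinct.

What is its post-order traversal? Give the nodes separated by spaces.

The first element of pre-order is the root; it splits in-order into left and right subtrees.
Root B: left subtree has 10 nodes {U, E, Y, F, W, D, H, V, J, L}, right has 2 {T, R}.
  Root D: left subtree has 5 nodes {U, E, Y, F, W}, right has 4 {H, V, J, L}.
    Root E: left subtree has 1 node {U}, right has 3 {Y, F, W}.
      Root W: left subtree has 2 nodes {Y, F}, right has 0 { }.
        Root F: left subtree has 1 node {Y}, right has 0 { }.
    Root J: left subtree has 2 nodes {H, V}, right has 1 {L}.
      Root H: left subtree has 0 nodes { }, right has 1 {V}.
  Root R: left subtree has 1 node {T}, right has 0 { }.

U Y F W E V H L J D T R B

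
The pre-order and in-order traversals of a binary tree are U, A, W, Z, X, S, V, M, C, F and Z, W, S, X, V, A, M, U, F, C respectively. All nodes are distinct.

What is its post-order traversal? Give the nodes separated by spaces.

Z S V X W M A F C U

The first element of pre-order is the root; it splits in-order into left and right subtrees.
Root U: left subtree has 7 nodes {Z, W, S, X, V, A, M}, right has 2 {F, C}.
  Root A: left subtree has 5 nodes {Z, W, S, X, V}, right has 1 {M}.
    Root W: left subtree has 1 node {Z}, right has 3 {S, X, V}.
      Root X: left subtree has 1 node {S}, right has 1 {V}.
  Root C: left subtree has 1 node {F}, right has 0 { }.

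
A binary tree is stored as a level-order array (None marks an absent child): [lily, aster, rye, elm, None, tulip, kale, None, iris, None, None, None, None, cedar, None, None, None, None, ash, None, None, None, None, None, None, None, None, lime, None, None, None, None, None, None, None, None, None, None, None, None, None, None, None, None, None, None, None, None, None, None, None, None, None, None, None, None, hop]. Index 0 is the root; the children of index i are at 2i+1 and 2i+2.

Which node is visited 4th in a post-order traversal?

Post-order visits the left subtree, then the right subtree, then the node.
At lily: go left to aster.
  At aster: go left to elm.
    At elm: no left child.
    At elm: go right to iris.
      At iris: no left child.
      At iris: go right to ash.
        ash is a leaf — visit ash.
      Visit iris.
    Visit elm.
  At aster: no right child.
  Visit aster.
At lily: go right to rye.
  At rye: go left to tulip.
    tulip is a leaf — visit tulip.
  At rye: go right to kale.
    At kale: go left to cedar.
      At cedar: go left to lime.
        At lime: no left child.
        At lime: go right to hop.
          hop is a leaf — visit hop.
        Visit lime.
      At cedar: no right child.
      Visit cedar.
    At kale: no right child.
    Visit kale.
  Visit rye.
Visit lily.
Full post-order sequence: ash, iris, elm, aster, tulip, hop, lime, cedar, kale, rye, lily.

aster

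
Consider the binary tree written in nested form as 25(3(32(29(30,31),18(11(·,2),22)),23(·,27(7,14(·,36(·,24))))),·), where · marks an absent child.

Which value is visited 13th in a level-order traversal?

Level-order visits nodes level by level from the root, left to right within each level.
Level 0: 25
Level 1: 3
Level 2: 32, 23
Level 3: 29, 18, 27
Level 4: 30, 31, 11, 22, 7, 14
Level 5: 2, 36
Level 6: 24
Full level-order sequence: 25, 3, 32, 23, 29, 18, 27, 30, 31, 11, 22, 7, 14, 2, 36, 24.

14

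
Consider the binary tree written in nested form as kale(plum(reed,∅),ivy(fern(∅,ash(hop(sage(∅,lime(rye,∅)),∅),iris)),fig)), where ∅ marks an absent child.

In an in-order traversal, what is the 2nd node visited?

In-order visits the left subtree, then the node, then the right subtree.
At kale: go left to plum.
  At plum: go left to reed.
    reed is a leaf — visit reed.
  Visit plum.
  At plum: no right child.
Visit kale.
At kale: go right to ivy.
  At ivy: go left to fern.
    At fern: no left child.
    Visit fern.
    At fern: go right to ash.
      At ash: go left to hop.
        At hop: go left to sage.
          At sage: no left child.
          Visit sage.
          At sage: go right to lime.
            At lime: go left to rye.
              rye is a leaf — visit rye.
            Visit lime.
            At lime: no right child.
        Visit hop.
        At hop: no right child.
      Visit ash.
      At ash: go right to iris.
        iris is a leaf — visit iris.
  Visit ivy.
  At ivy: go right to fig.
    fig is a leaf — visit fig.
Full in-order sequence: reed, plum, kale, fern, sage, rye, lime, hop, ash, iris, ivy, fig.

plum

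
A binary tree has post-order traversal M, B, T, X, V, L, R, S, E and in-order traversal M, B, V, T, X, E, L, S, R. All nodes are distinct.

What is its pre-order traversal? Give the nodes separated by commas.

The last element of post-order is the root; it splits in-order into left and right subtrees.
Root E: left subtree has 5 nodes {M, B, V, T, X}, right has 3 {L, S, R}.
  Root V: left subtree has 2 nodes {M, B}, right has 2 {T, X}.
    Root B: left subtree has 1 node {M}, right has 0 { }.
    Root X: left subtree has 1 node {T}, right has 0 { }.
  Root S: left subtree has 1 node {L}, right has 1 {R}.

E, V, B, M, X, T, S, L, R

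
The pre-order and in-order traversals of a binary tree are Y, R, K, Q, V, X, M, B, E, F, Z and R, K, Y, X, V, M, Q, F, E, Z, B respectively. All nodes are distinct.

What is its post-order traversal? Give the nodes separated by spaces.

The first element of pre-order is the root; it splits in-order into left and right subtrees.
Root Y: left subtree has 2 nodes {R, K}, right has 8 {X, V, M, Q, F, E, Z, B}.
  Root R: left subtree has 0 nodes { }, right has 1 {K}.
  Root Q: left subtree has 3 nodes {X, V, M}, right has 4 {F, E, Z, B}.
    Root V: left subtree has 1 node {X}, right has 1 {M}.
    Root B: left subtree has 3 nodes {F, E, Z}, right has 0 { }.
      Root E: left subtree has 1 node {F}, right has 1 {Z}.

K R X M V F Z E B Q Y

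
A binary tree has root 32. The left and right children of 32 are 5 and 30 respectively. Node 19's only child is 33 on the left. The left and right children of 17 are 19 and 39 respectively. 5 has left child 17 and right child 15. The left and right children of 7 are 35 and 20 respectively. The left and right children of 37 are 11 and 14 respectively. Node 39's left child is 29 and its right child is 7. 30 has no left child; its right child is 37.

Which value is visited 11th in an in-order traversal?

In-order visits the left subtree, then the node, then the right subtree.
At 32: go left to 5.
  At 5: go left to 17.
    At 17: go left to 19.
      At 19: go left to 33.
        33 is a leaf — visit 33.
      Visit 19.
      At 19: no right child.
    Visit 17.
    At 17: go right to 39.
      At 39: go left to 29.
        29 is a leaf — visit 29.
      Visit 39.
      At 39: go right to 7.
        At 7: go left to 35.
          35 is a leaf — visit 35.
        Visit 7.
        At 7: go right to 20.
          20 is a leaf — visit 20.
  Visit 5.
  At 5: go right to 15.
    15 is a leaf — visit 15.
Visit 32.
At 32: go right to 30.
  At 30: no left child.
  Visit 30.
  At 30: go right to 37.
    At 37: go left to 11.
      11 is a leaf — visit 11.
    Visit 37.
    At 37: go right to 14.
      14 is a leaf — visit 14.
Full in-order sequence: 33, 19, 17, 29, 39, 35, 7, 20, 5, 15, 32, 30, 11, 37, 14.

32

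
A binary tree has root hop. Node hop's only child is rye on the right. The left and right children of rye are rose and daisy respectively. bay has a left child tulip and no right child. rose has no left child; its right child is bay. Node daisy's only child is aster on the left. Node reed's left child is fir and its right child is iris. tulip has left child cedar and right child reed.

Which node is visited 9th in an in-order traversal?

In-order visits the left subtree, then the node, then the right subtree.
At hop: no left child.
Visit hop.
At hop: go right to rye.
  At rye: go left to rose.
    At rose: no left child.
    Visit rose.
    At rose: go right to bay.
      At bay: go left to tulip.
        At tulip: go left to cedar.
          cedar is a leaf — visit cedar.
        Visit tulip.
        At tulip: go right to reed.
          At reed: go left to fir.
            fir is a leaf — visit fir.
          Visit reed.
          At reed: go right to iris.
            iris is a leaf — visit iris.
      Visit bay.
      At bay: no right child.
  Visit rye.
  At rye: go right to daisy.
    At daisy: go left to aster.
      aster is a leaf — visit aster.
    Visit daisy.
    At daisy: no right child.
Full in-order sequence: hop, rose, cedar, tulip, fir, reed, iris, bay, rye, aster, daisy.

rye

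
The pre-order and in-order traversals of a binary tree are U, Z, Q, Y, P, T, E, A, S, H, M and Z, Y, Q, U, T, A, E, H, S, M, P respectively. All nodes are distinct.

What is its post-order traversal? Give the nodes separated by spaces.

Y Q Z A H M S E T P U

The first element of pre-order is the root; it splits in-order into left and right subtrees.
Root U: left subtree has 3 nodes {Z, Y, Q}, right has 7 {T, A, E, H, S, M, P}.
  Root Z: left subtree has 0 nodes { }, right has 2 {Y, Q}.
    Root Q: left subtree has 1 node {Y}, right has 0 { }.
  Root P: left subtree has 6 nodes {T, A, E, H, S, M}, right has 0 { }.
    Root T: left subtree has 0 nodes { }, right has 5 {A, E, H, S, M}.
      Root E: left subtree has 1 node {A}, right has 3 {H, S, M}.
        Root S: left subtree has 1 node {H}, right has 1 {M}.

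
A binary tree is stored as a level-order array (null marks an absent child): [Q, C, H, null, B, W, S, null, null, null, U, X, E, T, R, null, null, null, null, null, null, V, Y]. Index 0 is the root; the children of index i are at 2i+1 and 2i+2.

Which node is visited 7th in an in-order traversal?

In-order visits the left subtree, then the node, then the right subtree.
At Q: go left to C.
  At C: no left child.
  Visit C.
  At C: go right to B.
    At B: no left child.
    Visit B.
    At B: go right to U.
      At U: go left to V.
        V is a leaf — visit V.
      Visit U.
      At U: go right to Y.
        Y is a leaf — visit Y.
Visit Q.
At Q: go right to H.
  At H: go left to W.
    At W: go left to X.
      X is a leaf — visit X.
    Visit W.
    At W: go right to E.
      E is a leaf — visit E.
  Visit H.
  At H: go right to S.
    At S: go left to T.
      T is a leaf — visit T.
    Visit S.
    At S: go right to R.
      R is a leaf — visit R.
Full in-order sequence: C, B, V, U, Y, Q, X, W, E, H, T, S, R.

X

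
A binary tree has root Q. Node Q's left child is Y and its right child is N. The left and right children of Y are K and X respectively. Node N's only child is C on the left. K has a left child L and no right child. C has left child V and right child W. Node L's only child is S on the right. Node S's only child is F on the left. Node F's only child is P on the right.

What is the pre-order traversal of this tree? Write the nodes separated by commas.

Q, Y, K, L, S, F, P, X, N, C, V, W

Pre-order visits the node, then its left subtree, then its right subtree.
Visit Q.
At Q: go left to Y.
  Visit Y.
  At Y: go left to K.
    Visit K.
    At K: go left to L.
      Visit L.
      At L: no left child.
      At L: go right to S.
        Visit S.
        At S: go left to F.
          Visit F.
          At F: no left child.
          At F: go right to P.
            P is a leaf — visit P.
        At S: no right child.
    At K: no right child.
  At Y: go right to X.
    X is a leaf — visit X.
At Q: go right to N.
  Visit N.
  At N: go left to C.
    Visit C.
    At C: go left to V.
      V is a leaf — visit V.
    At C: go right to W.
      W is a leaf — visit W.
  At N: no right child.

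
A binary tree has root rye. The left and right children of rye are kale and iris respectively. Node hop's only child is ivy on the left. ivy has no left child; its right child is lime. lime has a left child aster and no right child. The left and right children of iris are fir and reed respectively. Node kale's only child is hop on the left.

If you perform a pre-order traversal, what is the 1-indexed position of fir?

8

Pre-order visits the node, then its left subtree, then its right subtree.
Visit rye.
At rye: go left to kale.
  Visit kale.
  At kale: go left to hop.
    Visit hop.
    At hop: go left to ivy.
      Visit ivy.
      At ivy: no left child.
      At ivy: go right to lime.
        Visit lime.
        At lime: go left to aster.
          aster is a leaf — visit aster.
        At lime: no right child.
    At hop: no right child.
  At kale: no right child.
At rye: go right to iris.
  Visit iris.
  At iris: go left to fir.
    fir is a leaf — visit fir.
  At iris: go right to reed.
    reed is a leaf — visit reed.
Full pre-order sequence: rye, kale, hop, ivy, lime, aster, iris, fir, reed.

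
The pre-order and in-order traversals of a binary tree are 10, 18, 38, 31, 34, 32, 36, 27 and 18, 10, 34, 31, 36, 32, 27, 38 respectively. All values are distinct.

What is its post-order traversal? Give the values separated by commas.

The first element of pre-order is the root; it splits in-order into left and right subtrees.
Root 10: left subtree has 1 node {18}, right has 6 {34, 31, 36, 32, 27, 38}.
  Root 38: left subtree has 5 nodes {34, 31, 36, 32, 27}, right has 0 { }.
    Root 31: left subtree has 1 node {34}, right has 3 {36, 32, 27}.
      Root 32: left subtree has 1 node {36}, right has 1 {27}.

18, 34, 36, 27, 32, 31, 38, 10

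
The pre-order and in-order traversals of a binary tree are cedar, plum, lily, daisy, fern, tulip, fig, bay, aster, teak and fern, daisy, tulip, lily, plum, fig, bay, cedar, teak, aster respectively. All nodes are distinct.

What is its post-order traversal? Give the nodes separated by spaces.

fern tulip daisy lily bay fig plum teak aster cedar

The first element of pre-order is the root; it splits in-order into left and right subtrees.
Root cedar: left subtree has 7 nodes {fern, daisy, tulip, lily, plum, fig, bay}, right has 2 {teak, aster}.
  Root plum: left subtree has 4 nodes {fern, daisy, tulip, lily}, right has 2 {fig, bay}.
    Root lily: left subtree has 3 nodes {fern, daisy, tulip}, right has 0 { }.
      Root daisy: left subtree has 1 node {fern}, right has 1 {tulip}.
    Root fig: left subtree has 0 nodes { }, right has 1 {bay}.
  Root aster: left subtree has 1 node {teak}, right has 0 { }.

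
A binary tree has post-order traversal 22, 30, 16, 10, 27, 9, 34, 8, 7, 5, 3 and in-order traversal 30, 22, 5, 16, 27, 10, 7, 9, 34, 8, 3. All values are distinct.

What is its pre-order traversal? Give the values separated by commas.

3, 5, 30, 22, 7, 27, 16, 10, 8, 34, 9

The last element of post-order is the root; it splits in-order into left and right subtrees.
Root 3: left subtree has 10 nodes {30, 22, 5, 16, 27, 10, 7, 9, 34, 8}, right has 0 { }.
  Root 5: left subtree has 2 nodes {30, 22}, right has 7 {16, 27, 10, 7, 9, 34, 8}.
    Root 30: left subtree has 0 nodes { }, right has 1 {22}.
    Root 7: left subtree has 3 nodes {16, 27, 10}, right has 3 {9, 34, 8}.
      Root 27: left subtree has 1 node {16}, right has 1 {10}.
      Root 8: left subtree has 2 nodes {9, 34}, right has 0 { }.
        Root 34: left subtree has 1 node {9}, right has 0 { }.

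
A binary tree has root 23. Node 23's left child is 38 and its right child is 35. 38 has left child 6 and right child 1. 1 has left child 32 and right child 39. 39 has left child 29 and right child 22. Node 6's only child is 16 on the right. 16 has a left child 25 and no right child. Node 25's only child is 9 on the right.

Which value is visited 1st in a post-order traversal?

9

Post-order visits the left subtree, then the right subtree, then the node.
At 23: go left to 38.
  At 38: go left to 6.
    At 6: no left child.
    At 6: go right to 16.
      At 16: go left to 25.
        At 25: no left child.
        At 25: go right to 9.
          9 is a leaf — visit 9.
        Visit 25.
      At 16: no right child.
      Visit 16.
    Visit 6.
  At 38: go right to 1.
    At 1: go left to 32.
      32 is a leaf — visit 32.
    At 1: go right to 39.
      At 39: go left to 29.
        29 is a leaf — visit 29.
      At 39: go right to 22.
        22 is a leaf — visit 22.
      Visit 39.
    Visit 1.
  Visit 38.
At 23: go right to 35.
  35 is a leaf — visit 35.
Visit 23.
Full post-order sequence: 9, 25, 16, 6, 32, 29, 22, 39, 1, 38, 35, 23.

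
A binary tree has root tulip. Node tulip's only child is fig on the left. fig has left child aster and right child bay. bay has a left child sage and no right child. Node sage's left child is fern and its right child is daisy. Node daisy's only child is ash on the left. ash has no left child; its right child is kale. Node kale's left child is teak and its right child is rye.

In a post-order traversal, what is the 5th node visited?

kale

Post-order visits the left subtree, then the right subtree, then the node.
At tulip: go left to fig.
  At fig: go left to aster.
    aster is a leaf — visit aster.
  At fig: go right to bay.
    At bay: go left to sage.
      At sage: go left to fern.
        fern is a leaf — visit fern.
      At sage: go right to daisy.
        At daisy: go left to ash.
          At ash: no left child.
          At ash: go right to kale.
            At kale: go left to teak.
              teak is a leaf — visit teak.
            At kale: go right to rye.
              rye is a leaf — visit rye.
            Visit kale.
          Visit ash.
        At daisy: no right child.
        Visit daisy.
      Visit sage.
    At bay: no right child.
    Visit bay.
  Visit fig.
At tulip: no right child.
Visit tulip.
Full post-order sequence: aster, fern, teak, rye, kale, ash, daisy, sage, bay, fig, tulip.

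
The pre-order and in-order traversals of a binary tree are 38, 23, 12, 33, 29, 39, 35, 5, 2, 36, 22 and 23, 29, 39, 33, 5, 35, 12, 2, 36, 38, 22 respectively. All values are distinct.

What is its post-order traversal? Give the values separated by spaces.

39 29 5 35 33 36 2 12 23 22 38

The first element of pre-order is the root; it splits in-order into left and right subtrees.
Root 38: left subtree has 9 nodes {23, 29, 39, 33, 5, 35, 12, 2, 36}, right has 1 {22}.
  Root 23: left subtree has 0 nodes { }, right has 8 {29, 39, 33, 5, 35, 12, 2, 36}.
    Root 12: left subtree has 5 nodes {29, 39, 33, 5, 35}, right has 2 {2, 36}.
      Root 33: left subtree has 2 nodes {29, 39}, right has 2 {5, 35}.
        Root 29: left subtree has 0 nodes { }, right has 1 {39}.
        Root 35: left subtree has 1 node {5}, right has 0 { }.
      Root 2: left subtree has 0 nodes { }, right has 1 {36}.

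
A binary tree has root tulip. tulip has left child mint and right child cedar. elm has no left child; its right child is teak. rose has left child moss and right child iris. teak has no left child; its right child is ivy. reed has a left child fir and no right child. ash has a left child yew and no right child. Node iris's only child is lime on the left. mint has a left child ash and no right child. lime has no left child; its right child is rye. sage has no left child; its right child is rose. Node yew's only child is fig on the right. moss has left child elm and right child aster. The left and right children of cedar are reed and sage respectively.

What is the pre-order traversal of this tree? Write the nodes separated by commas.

Pre-order visits the node, then its left subtree, then its right subtree.
Visit tulip.
At tulip: go left to mint.
  Visit mint.
  At mint: go left to ash.
    Visit ash.
    At ash: go left to yew.
      Visit yew.
      At yew: no left child.
      At yew: go right to fig.
        fig is a leaf — visit fig.
    At ash: no right child.
  At mint: no right child.
At tulip: go right to cedar.
  Visit cedar.
  At cedar: go left to reed.
    Visit reed.
    At reed: go left to fir.
      fir is a leaf — visit fir.
    At reed: no right child.
  At cedar: go right to sage.
    Visit sage.
    At sage: no left child.
    At sage: go right to rose.
      Visit rose.
      At rose: go left to moss.
        Visit moss.
        At moss: go left to elm.
          Visit elm.
          At elm: no left child.
          At elm: go right to teak.
            Visit teak.
            At teak: no left child.
            At teak: go right to ivy.
              ivy is a leaf — visit ivy.
        At moss: go right to aster.
          aster is a leaf — visit aster.
      At rose: go right to iris.
        Visit iris.
        At iris: go left to lime.
          Visit lime.
          At lime: no left child.
          At lime: go right to rye.
            rye is a leaf — visit rye.
        At iris: no right child.

tulip, mint, ash, yew, fig, cedar, reed, fir, sage, rose, moss, elm, teak, ivy, aster, iris, lime, rye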